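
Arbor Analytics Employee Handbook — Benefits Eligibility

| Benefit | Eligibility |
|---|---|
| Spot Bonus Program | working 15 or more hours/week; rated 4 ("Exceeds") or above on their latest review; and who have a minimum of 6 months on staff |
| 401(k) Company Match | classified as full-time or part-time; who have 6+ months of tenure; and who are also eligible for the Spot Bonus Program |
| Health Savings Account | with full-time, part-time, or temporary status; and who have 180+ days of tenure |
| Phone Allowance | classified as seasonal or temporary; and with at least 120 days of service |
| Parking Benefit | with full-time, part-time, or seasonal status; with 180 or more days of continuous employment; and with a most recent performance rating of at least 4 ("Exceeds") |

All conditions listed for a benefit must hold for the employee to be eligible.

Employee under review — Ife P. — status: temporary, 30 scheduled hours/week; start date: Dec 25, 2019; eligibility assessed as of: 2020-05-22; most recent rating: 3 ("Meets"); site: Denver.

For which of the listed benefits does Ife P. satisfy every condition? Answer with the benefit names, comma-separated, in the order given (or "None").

Phone Allowance

Service from Dec 25, 2019 to 2020-05-22: 149 days.
Spot Bonus Program — 30 hrs/wk ≥ 15 ✓; rating 3 < 4 ✗ → not eligible.
401(k) Company Match — status temporary ✗ (requires full-time or part-time) → not eligible.
Health Savings Account — status temporary ✓; service 149 days < 180 days ✗ → not eligible.
Phone Allowance — status temporary ✓; service 149 days ≥ 120 days ✓ → eligible.
Parking Benefit — status temporary ✗ (requires full-time, part-time, or seasonal) → not eligible.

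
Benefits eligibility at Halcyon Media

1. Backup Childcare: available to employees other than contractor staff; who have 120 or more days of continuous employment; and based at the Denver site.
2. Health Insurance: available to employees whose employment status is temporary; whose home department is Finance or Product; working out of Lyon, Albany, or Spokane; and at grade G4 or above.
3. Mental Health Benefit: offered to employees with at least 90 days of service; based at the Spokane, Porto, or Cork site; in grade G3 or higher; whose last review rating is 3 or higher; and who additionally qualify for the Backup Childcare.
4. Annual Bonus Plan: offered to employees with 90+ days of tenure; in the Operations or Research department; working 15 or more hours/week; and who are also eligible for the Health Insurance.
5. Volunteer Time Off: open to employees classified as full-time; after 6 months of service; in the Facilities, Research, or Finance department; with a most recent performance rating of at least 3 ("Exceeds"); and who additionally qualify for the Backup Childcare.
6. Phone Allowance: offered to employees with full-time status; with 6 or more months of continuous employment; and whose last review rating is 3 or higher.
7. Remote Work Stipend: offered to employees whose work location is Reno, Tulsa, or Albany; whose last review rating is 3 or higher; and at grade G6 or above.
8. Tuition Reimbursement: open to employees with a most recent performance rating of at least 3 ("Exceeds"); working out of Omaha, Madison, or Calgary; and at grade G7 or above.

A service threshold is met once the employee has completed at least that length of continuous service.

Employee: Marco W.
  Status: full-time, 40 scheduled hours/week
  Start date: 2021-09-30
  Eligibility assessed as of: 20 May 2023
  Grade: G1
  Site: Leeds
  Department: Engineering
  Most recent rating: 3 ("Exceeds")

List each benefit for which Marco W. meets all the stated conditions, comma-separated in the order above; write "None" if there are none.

Phone Allowance

Service from 2021-09-30 to 20 May 2023: 597 days.
Backup Childcare — status full-time ✓ (not excluded); service 597 days ≥ 120 days ✓; site Leeds ✗ (not Denver) → not eligible.
Health Insurance — status full-time ✗ (requires temporary) → not eligible.
Mental Health Benefit — service 597 days ≥ 90 days ✓; site Leeds ✗ (not Spokane, Porto, or Cork) → not eligible.
Annual Bonus Plan — service 597 days ≥ 90 days ✓; dept Engineering ✗ → not eligible.
Volunteer Time Off — status full-time ✓; service 597 days ≥ 6 months (≈180 days) ✓; dept Engineering ✗ → not eligible.
Phone Allowance — status full-time ✓; service 597 days ≥ 6 months (≈180 days) ✓; rating 3 ≥ 3 ✓ → eligible.
Remote Work Stipend — site Leeds ✗ (not Reno, Tulsa, or Albany) → not eligible.
Tuition Reimbursement — rating 3 ≥ 3 ✓; site Leeds ✗ (not Omaha, Madison, or Calgary) → not eligible.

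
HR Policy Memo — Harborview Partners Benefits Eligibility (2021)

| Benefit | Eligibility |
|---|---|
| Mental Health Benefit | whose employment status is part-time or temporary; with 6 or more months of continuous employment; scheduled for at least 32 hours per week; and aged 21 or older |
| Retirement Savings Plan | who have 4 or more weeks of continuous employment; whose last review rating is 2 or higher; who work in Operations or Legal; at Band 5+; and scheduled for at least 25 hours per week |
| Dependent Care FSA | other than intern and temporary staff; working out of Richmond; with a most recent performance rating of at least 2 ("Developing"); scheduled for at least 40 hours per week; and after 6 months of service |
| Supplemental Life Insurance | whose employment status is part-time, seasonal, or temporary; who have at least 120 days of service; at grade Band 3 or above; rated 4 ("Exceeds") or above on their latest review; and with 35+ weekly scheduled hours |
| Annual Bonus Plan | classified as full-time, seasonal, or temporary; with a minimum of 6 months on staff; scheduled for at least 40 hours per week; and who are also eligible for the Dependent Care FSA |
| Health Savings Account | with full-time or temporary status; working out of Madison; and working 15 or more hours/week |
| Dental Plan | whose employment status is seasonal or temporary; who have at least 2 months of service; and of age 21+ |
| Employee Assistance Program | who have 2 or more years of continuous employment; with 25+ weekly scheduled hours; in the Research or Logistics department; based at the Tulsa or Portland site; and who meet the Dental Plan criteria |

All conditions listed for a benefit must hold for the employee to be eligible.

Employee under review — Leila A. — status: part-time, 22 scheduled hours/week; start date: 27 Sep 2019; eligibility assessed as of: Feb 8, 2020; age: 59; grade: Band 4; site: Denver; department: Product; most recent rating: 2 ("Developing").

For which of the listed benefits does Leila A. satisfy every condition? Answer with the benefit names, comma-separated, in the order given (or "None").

None

Service from 27 Sep 2019 to Feb 8, 2020: 134 days.
Mental Health Benefit — status part-time ✓; service 134 days < 6 months (≈180 days) ✗ → not eligible.
Retirement Savings Plan — service 134 days ≥ 4 weeks (≈28 days) ✓; rating 2 ≥ 2 ✓; dept Product ✗ → not eligible.
Dependent Care FSA — status part-time ✓ (not excluded); site Denver ✗ (not Richmond) → not eligible.
Supplemental Life Insurance — status part-time ✓; service 134 days ≥ 120 days ✓; grade Band 4 ≥ Band 3 ✓; rating 2 < 4 ✗ → not eligible.
Annual Bonus Plan — status part-time ✗ (requires full-time, seasonal, or temporary) → not eligible.
Health Savings Account — status part-time ✗ (requires full-time or temporary) → not eligible.
Dental Plan — status part-time ✗ (requires seasonal or temporary) → not eligible.
Employee Assistance Program — service 134 days < 2 years (≈730 days) ✗ → not eligible.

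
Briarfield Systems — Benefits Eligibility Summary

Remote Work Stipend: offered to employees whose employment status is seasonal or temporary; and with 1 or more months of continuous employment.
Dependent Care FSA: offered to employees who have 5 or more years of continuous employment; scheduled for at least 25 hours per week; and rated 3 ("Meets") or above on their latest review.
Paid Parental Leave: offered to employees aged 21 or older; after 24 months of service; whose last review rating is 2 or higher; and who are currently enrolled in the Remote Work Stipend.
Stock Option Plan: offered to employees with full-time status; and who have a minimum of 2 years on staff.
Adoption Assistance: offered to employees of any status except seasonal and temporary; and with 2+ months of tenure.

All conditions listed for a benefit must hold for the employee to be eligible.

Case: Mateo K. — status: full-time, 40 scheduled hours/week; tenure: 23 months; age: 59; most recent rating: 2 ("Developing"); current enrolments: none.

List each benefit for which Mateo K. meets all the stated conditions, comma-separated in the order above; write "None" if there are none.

Adoption Assistance

Remote Work Stipend — status full-time ✗ (requires seasonal or temporary) → not eligible.
Dependent Care FSA — service 23 months < 5 years (≈1825 days) ✗ → not eligible.
Paid Parental Leave — age 59 ≥ 21 ✓; service 23 months < 24 months ✗ → not eligible.
Stock Option Plan — status full-time ✓; service 23 months < 2 years (≈730 days) ✗ → not eligible.
Adoption Assistance — status full-time ✓ (not excluded); service 23 months ≥ 2 months ✓ → eligible.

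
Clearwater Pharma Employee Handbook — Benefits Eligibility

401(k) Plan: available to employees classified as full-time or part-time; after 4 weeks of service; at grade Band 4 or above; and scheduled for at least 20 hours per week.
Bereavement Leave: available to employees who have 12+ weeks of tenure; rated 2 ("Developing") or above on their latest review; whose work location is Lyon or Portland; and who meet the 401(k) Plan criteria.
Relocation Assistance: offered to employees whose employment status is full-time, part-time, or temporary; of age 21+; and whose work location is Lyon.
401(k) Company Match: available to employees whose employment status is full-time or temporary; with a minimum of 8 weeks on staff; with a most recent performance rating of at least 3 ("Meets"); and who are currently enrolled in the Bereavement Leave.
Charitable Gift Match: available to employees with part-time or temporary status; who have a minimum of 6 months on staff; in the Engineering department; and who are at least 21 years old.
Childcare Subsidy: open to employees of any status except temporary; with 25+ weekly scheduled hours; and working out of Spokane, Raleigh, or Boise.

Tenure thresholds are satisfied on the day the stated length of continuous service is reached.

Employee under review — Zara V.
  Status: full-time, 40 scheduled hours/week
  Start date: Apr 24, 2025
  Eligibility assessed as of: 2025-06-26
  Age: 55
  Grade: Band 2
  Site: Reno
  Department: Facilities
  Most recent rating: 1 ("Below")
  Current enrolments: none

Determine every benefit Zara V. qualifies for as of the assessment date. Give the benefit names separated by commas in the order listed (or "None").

None

Service from Apr 24, 2025 to 2025-06-26: 63 days.
401(k) Plan — status full-time ✓; service 63 days ≥ 4 weeks (≈28 days) ✓; grade Band 2 < Band 4 ✗ → not eligible.
Bereavement Leave — service 63 days < 12 weeks (≈84 days) ✗ → not eligible.
Relocation Assistance — status full-time ✓; age 55 ≥ 21 ✓; site Reno ✗ (not Lyon) → not eligible.
401(k) Company Match — status full-time ✓; service 63 days ≥ 8 weeks (≈56 days) ✓; rating 1 < 3 ✗ → not eligible.
Charitable Gift Match — status full-time ✗ (requires part-time or temporary) → not eligible.
Childcare Subsidy — status full-time ✓ (not excluded); 40 hrs/wk ≥ 25 ✓; site Reno ✗ (not Spokane, Raleigh, or Boise) → not eligible.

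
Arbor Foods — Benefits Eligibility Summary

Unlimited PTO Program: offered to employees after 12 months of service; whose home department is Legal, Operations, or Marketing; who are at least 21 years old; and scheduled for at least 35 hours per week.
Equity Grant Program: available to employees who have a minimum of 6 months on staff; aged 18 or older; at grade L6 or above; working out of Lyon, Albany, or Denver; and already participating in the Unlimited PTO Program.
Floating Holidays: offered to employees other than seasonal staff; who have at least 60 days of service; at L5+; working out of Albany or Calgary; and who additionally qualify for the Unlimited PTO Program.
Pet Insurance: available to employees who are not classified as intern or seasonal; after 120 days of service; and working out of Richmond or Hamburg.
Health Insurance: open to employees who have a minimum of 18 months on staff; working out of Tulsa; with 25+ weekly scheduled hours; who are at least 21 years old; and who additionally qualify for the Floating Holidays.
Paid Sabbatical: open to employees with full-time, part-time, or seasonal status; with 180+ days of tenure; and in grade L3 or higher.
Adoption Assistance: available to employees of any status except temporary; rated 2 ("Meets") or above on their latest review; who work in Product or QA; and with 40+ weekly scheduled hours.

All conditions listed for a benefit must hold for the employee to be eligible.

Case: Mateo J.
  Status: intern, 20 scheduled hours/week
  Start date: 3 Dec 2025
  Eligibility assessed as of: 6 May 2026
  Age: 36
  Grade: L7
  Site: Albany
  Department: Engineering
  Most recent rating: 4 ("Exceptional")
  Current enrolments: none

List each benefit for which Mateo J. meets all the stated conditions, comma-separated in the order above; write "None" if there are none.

Service from 3 Dec 2025 to 6 May 2026: 154 days.
Unlimited PTO Program — service 154 days < 12 months (≈360 days) ✗ → not eligible.
Equity Grant Program — service 154 days < 6 months (≈180 days) ✗ → not eligible.
Floating Holidays — status intern ✓ (not excluded); service 154 days ≥ 60 days ✓; grade L7 ≥ L5 ✓; site Albany ✓; not eligible for Unlimited PTO Program ✗ → not eligible.
Pet Insurance — status intern ✗ (excluded) → not eligible.
Health Insurance — service 154 days < 18 months (≈540 days) ✗ → not eligible.
Paid Sabbatical — status intern ✗ (requires full-time, part-time, or seasonal) → not eligible.
Adoption Assistance — status intern ✓ (not excluded); rating 4 ≥ 2 ✓; dept Engineering ✗ → not eligible.

None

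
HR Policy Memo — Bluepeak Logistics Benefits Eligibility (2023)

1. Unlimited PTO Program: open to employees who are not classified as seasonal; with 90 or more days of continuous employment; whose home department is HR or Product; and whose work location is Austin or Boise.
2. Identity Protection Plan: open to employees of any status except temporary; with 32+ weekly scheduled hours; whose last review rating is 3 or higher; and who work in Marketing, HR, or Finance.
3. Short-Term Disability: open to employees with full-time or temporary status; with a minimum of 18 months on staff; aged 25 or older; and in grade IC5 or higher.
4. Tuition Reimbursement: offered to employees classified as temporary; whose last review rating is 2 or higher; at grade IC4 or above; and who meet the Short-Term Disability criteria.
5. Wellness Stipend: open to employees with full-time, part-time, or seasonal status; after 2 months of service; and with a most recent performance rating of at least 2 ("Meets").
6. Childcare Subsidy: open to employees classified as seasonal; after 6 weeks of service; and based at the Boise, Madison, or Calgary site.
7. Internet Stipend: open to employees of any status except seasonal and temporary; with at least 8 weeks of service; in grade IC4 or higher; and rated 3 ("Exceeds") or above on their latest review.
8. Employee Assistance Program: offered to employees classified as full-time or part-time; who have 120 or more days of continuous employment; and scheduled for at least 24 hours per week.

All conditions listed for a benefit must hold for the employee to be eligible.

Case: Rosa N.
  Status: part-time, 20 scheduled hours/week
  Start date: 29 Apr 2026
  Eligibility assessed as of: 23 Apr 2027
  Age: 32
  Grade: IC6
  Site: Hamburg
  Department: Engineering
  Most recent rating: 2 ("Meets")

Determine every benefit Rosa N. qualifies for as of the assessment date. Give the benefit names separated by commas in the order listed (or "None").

Wellness Stipend

Service from 29 Apr 2026 to 23 Apr 2027: 359 days.
Unlimited PTO Program — status part-time ✓ (not excluded); service 359 days ≥ 90 days ✓; dept Engineering ✗ → not eligible.
Identity Protection Plan — status part-time ✓ (not excluded); 20 hrs/wk < 32 ✗ → not eligible.
Short-Term Disability — status part-time ✗ (requires full-time or temporary) → not eligible.
Tuition Reimbursement — status part-time ✗ (requires temporary) → not eligible.
Wellness Stipend — status part-time ✓; service 359 days ≥ 2 months (≈60 days) ✓; rating 2 ≥ 2 ✓ → eligible.
Childcare Subsidy — status part-time ✗ (requires seasonal) → not eligible.
Internet Stipend — status part-time ✓ (not excluded); service 359 days ≥ 8 weeks (≈56 days) ✓; grade IC6 ≥ IC4 ✓; rating 2 < 3 ✗ → not eligible.
Employee Assistance Program — status part-time ✓; service 359 days ≥ 120 days ✓; 20 hrs/wk < 24 ✗ → not eligible.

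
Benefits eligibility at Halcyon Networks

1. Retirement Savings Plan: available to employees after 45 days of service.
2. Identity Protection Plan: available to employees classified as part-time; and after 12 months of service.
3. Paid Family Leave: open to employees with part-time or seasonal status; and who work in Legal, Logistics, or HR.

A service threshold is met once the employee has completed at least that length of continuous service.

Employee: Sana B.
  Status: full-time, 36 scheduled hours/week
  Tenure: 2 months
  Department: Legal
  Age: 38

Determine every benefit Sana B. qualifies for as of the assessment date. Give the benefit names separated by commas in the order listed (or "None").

Retirement Savings Plan — service 2 months ≥ 45 days ✓ → eligible.
Identity Protection Plan — status full-time ✗ (requires part-time) → not eligible.
Paid Family Leave — status full-time ✗ (requires part-time or seasonal) → not eligible.

Retirement Savings Plan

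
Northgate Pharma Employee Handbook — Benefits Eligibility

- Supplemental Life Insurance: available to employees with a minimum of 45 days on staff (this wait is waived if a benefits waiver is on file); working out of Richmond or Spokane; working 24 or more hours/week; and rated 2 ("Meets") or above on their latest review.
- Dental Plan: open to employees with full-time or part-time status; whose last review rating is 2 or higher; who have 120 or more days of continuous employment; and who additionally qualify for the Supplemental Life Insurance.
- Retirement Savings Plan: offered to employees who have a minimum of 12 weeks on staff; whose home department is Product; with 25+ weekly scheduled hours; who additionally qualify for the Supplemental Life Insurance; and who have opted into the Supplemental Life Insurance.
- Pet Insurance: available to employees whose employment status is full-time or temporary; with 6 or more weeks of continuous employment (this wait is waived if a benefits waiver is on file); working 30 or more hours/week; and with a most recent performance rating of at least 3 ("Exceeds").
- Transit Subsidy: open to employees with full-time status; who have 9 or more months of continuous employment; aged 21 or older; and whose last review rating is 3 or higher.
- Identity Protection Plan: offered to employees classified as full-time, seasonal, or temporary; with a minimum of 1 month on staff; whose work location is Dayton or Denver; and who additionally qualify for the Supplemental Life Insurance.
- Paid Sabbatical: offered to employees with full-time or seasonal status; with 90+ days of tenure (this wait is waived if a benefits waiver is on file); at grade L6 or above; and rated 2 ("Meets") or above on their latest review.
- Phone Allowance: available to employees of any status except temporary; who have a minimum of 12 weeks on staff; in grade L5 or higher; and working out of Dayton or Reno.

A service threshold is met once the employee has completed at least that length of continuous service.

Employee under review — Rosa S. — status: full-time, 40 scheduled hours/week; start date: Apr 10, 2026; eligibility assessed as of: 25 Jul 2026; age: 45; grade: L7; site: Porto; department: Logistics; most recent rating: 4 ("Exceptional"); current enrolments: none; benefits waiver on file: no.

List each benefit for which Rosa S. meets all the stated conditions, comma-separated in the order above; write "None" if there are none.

Service from Apr 10, 2026 to 25 Jul 2026: 106 days.
Supplemental Life Insurance — no waiver, service 106 days ≥ 45 days ✓; site Porto ✗ (not Richmond or Spokane) → not eligible.
Dental Plan — status full-time ✓; rating 4 ≥ 2 ✓; service 106 days < 120 days ✗ → not eligible.
Retirement Savings Plan — service 106 days ≥ 12 weeks (≈84 days) ✓; dept Logistics ✗ → not eligible.
Pet Insurance — status full-time ✓; no waiver, service 106 days ≥ 6 weeks (≈42 days) ✓; 40 hrs/wk ≥ 30 ✓; rating 4 ≥ 3 ✓ → eligible.
Transit Subsidy — status full-time ✓; service 106 days < 9 months (≈270 days) ✗ → not eligible.
Identity Protection Plan — status full-time ✓; service 106 days ≥ 1 month (≈30 days) ✓; site Porto ✗ (not Dayton or Denver) → not eligible.
Paid Sabbatical — status full-time ✓; no waiver, service 106 days ≥ 90 days ✓; grade L7 ≥ L6 ✓; rating 4 ≥ 2 ✓ → eligible.
Phone Allowance — status full-time ✓ (not excluded); service 106 days ≥ 12 weeks (≈84 days) ✓; grade L7 ≥ L5 ✓; site Porto ✗ (not Dayton or Reno) → not eligible.

Pet Insurance, Paid Sabbatical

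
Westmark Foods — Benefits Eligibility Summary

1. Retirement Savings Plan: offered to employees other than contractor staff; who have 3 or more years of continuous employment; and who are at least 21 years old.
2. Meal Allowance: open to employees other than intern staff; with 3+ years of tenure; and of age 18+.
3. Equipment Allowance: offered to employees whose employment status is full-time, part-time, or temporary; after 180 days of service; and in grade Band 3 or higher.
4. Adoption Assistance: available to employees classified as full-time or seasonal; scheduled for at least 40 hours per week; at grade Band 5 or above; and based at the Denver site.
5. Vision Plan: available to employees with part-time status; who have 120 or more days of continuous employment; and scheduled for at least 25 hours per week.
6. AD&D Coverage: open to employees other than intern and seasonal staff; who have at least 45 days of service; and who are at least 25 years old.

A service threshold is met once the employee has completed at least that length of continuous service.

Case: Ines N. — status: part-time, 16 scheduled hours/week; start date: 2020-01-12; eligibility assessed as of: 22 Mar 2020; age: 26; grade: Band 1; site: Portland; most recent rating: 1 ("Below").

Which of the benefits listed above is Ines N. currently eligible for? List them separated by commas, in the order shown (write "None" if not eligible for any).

AD&D Coverage

Service from 2020-01-12 to 22 Mar 2020: 70 days.
Retirement Savings Plan — status part-time ✓ (not excluded); service 70 days < 3 years (≈1095 days) ✗ → not eligible.
Meal Allowance — status part-time ✓ (not excluded); service 70 days < 3 years (≈1095 days) ✗ → not eligible.
Equipment Allowance — status part-time ✓; service 70 days < 180 days ✗ → not eligible.
Adoption Assistance — status part-time ✗ (requires full-time or seasonal) → not eligible.
Vision Plan — status part-time ✓; service 70 days < 120 days ✗ → not eligible.
AD&D Coverage — status part-time ✓ (not excluded); service 70 days ≥ 45 days ✓; age 26 ≥ 25 ✓ → eligible.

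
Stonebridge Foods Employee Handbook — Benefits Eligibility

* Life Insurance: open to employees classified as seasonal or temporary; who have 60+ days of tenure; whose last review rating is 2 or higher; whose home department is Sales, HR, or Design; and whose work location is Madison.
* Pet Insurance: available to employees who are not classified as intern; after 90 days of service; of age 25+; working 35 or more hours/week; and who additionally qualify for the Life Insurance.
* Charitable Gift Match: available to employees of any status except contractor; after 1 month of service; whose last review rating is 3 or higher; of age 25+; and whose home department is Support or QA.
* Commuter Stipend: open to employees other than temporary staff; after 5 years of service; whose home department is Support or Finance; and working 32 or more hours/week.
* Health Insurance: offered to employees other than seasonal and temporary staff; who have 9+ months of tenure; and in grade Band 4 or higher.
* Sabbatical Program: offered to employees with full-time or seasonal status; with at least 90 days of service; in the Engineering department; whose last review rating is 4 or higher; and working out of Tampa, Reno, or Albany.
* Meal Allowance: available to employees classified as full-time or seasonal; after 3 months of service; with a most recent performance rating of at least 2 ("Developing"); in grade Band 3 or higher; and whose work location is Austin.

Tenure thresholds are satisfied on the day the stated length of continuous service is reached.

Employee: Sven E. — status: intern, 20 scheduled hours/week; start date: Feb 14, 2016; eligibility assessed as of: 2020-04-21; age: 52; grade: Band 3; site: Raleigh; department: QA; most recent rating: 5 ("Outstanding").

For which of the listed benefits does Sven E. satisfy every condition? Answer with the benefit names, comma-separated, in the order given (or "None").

Service from Feb 14, 2016 to 2020-04-21: 1528 days.
Life Insurance — status intern ✗ (requires seasonal or temporary) → not eligible.
Pet Insurance — status intern ✗ (excluded) → not eligible.
Charitable Gift Match — status intern ✓ (not excluded); service 1528 days ≥ 1 month (≈30 days) ✓; rating 5 ≥ 3 ✓; age 52 ≥ 25 ✓; dept QA ✓ → eligible.
Commuter Stipend — status intern ✓ (not excluded); service 1528 days < 5 years (≈1825 days) ✗ → not eligible.
Health Insurance — status intern ✓ (not excluded); service 1528 days ≥ 9 months (≈270 days) ✓; grade Band 3 < Band 4 ✗ → not eligible.
Sabbatical Program — status intern ✗ (requires full-time or seasonal) → not eligible.
Meal Allowance — status intern ✗ (requires full-time or seasonal) → not eligible.

Charitable Gift Match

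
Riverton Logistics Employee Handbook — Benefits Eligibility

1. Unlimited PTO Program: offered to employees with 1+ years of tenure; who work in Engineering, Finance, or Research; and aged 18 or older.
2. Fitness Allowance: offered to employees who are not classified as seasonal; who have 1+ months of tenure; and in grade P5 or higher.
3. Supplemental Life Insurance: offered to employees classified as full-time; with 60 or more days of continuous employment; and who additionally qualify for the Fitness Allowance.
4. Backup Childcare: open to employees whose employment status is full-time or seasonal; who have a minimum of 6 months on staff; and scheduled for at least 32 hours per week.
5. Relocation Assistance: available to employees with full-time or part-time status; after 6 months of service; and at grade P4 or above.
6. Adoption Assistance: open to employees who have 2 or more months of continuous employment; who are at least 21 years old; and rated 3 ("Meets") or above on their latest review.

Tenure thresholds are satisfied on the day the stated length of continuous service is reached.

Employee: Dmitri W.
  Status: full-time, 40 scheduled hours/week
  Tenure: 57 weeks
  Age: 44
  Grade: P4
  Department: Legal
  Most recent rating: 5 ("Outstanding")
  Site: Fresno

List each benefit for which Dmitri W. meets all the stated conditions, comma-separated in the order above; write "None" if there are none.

Backup Childcare, Relocation Assistance, Adoption Assistance

Unlimited PTO Program — service 57 weeks ≥ 1 year (≈365 days) ✓; dept Legal ✗ → not eligible.
Fitness Allowance — status full-time ✓ (not excluded); service 57 weeks ≥ 1 month (≈30 days) ✓; grade P4 < P5 ✗ → not eligible.
Supplemental Life Insurance — status full-time ✓; service 57 weeks ≥ 60 days ✓; not eligible for Fitness Allowance ✗ → not eligible.
Backup Childcare — status full-time ✓; service 57 weeks ≥ 6 months (≈180 days) ✓; 40 hrs/wk ≥ 32 ✓ → eligible.
Relocation Assistance — status full-time ✓; service 57 weeks ≥ 6 months (≈180 days) ✓; grade P4 ≥ P4 ✓ → eligible.
Adoption Assistance — service 57 weeks ≥ 2 months (≈60 days) ✓; age 44 ≥ 21 ✓; rating 5 ≥ 3 ✓ → eligible.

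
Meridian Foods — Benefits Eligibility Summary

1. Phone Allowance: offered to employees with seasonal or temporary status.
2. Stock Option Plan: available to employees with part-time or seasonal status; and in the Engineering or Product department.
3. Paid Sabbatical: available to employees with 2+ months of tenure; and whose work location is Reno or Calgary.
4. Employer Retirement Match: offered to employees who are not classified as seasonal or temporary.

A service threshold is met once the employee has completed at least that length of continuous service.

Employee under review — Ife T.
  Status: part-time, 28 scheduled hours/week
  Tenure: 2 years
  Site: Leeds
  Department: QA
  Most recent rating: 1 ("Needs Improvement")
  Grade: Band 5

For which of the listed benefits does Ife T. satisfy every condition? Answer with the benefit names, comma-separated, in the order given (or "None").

Phone Allowance — status part-time ✗ (requires seasonal or temporary) → not eligible.
Stock Option Plan — status part-time ✓; dept QA ✗ → not eligible.
Paid Sabbatical — service 2 years ≥ 2 months (≈60 days) ✓; site Leeds ✗ (not Reno or Calgary) → not eligible.
Employer Retirement Match — status part-time ✓ (not excluded) → eligible.

Employer Retirement Match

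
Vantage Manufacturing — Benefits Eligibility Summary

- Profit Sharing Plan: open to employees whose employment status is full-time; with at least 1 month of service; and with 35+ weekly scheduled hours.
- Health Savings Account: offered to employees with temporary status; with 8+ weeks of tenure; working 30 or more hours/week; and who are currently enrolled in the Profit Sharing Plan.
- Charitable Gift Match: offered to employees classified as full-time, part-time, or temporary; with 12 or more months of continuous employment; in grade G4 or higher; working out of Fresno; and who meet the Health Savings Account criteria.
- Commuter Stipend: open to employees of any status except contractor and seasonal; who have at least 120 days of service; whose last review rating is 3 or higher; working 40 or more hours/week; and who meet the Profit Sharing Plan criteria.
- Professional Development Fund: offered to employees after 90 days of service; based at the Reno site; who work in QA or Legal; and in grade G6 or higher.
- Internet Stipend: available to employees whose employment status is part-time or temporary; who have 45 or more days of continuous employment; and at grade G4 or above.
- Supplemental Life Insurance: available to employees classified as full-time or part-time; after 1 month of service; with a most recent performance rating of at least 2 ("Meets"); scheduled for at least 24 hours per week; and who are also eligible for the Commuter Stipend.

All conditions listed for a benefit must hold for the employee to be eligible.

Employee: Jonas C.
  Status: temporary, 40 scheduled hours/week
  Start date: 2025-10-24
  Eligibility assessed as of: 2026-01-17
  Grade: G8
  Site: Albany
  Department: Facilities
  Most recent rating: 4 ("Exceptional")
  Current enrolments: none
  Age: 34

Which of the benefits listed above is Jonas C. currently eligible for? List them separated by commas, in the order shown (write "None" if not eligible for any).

Internet Stipend

Service from 2025-10-24 to 2026-01-17: 85 days.
Profit Sharing Plan — status temporary ✗ (requires full-time) → not eligible.
Health Savings Account — status temporary ✓; service 85 days ≥ 8 weeks (≈56 days) ✓; 40 hrs/wk ≥ 30 ✓; not enrolled in Profit Sharing Plan ✗ → not eligible.
Charitable Gift Match — status temporary ✓; service 85 days < 12 months (≈360 days) ✗ → not eligible.
Commuter Stipend — status temporary ✓ (not excluded); service 85 days < 120 days ✗ → not eligible.
Professional Development Fund — service 85 days < 90 days ✗ → not eligible.
Internet Stipend — status temporary ✓; service 85 days ≥ 45 days ✓; grade G8 ≥ G4 ✓ → eligible.
Supplemental Life Insurance — status temporary ✗ (requires full-time or part-time) → not eligible.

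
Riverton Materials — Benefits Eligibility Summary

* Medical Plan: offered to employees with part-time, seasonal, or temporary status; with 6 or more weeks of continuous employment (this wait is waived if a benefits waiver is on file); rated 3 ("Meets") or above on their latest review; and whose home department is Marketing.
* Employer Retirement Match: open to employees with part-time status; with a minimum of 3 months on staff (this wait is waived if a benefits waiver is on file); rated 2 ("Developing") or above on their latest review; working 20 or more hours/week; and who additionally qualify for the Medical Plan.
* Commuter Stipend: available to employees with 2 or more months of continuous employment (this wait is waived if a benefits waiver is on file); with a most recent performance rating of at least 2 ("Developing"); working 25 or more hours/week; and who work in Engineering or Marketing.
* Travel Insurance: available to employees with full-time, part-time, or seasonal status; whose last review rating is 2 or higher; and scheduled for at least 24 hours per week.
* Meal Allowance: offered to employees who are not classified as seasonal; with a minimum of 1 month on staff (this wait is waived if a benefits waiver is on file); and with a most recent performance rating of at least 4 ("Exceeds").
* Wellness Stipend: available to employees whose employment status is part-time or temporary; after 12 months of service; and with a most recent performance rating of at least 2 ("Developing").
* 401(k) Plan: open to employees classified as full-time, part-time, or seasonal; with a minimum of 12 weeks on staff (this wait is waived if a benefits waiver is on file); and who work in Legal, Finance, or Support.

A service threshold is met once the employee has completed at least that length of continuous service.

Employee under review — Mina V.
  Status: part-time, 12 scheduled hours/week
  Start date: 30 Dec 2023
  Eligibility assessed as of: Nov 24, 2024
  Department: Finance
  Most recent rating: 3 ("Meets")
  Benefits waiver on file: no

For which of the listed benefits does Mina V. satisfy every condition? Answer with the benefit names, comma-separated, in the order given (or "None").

401(k) Plan

Service from 30 Dec 2023 to Nov 24, 2024: 330 days.
Medical Plan — status part-time ✓; no waiver, service 330 days ≥ 6 weeks (≈42 days) ✓; rating 3 ≥ 3 ✓; dept Finance ✗ → not eligible.
Employer Retirement Match — status part-time ✓; no waiver, service 330 days ≥ 3 months (≈90 days) ✓; rating 3 ≥ 2 ✓; 12 hrs/wk < 20 ✗ → not eligible.
Commuter Stipend — no waiver, service 330 days ≥ 2 months (≈60 days) ✓; rating 3 ≥ 2 ✓; 12 hrs/wk < 25 ✗ → not eligible.
Travel Insurance — status part-time ✓; rating 3 ≥ 2 ✓; 12 hrs/wk < 24 ✗ → not eligible.
Meal Allowance — status part-time ✓ (not excluded); no waiver, service 330 days ≥ 1 month (≈30 days) ✓; rating 3 < 4 ✗ → not eligible.
Wellness Stipend — status part-time ✓; service 330 days < 12 months (≈360 days) ✗ → not eligible.
401(k) Plan — status part-time ✓; no waiver, service 330 days ≥ 12 weeks (≈84 days) ✓; dept Finance ✓ → eligible.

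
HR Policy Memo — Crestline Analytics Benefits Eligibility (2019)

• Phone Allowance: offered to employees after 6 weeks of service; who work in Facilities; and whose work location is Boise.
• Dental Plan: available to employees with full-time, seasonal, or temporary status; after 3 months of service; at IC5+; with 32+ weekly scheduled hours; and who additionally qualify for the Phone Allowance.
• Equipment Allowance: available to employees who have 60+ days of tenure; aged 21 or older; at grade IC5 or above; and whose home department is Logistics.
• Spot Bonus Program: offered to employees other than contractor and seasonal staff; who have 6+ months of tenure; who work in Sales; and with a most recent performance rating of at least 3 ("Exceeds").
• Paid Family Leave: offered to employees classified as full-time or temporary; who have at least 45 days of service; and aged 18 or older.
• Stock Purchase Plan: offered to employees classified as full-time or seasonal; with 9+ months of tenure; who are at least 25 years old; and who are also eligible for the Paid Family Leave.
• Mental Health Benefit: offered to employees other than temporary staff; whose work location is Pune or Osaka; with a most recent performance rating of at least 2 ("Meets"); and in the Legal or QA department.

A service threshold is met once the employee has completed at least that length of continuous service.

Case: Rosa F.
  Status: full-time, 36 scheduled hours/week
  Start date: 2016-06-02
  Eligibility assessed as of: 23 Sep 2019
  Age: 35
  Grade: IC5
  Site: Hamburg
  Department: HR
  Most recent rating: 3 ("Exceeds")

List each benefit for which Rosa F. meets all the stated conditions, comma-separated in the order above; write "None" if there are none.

Paid Family Leave, Stock Purchase Plan

Service from 2016-06-02 to 23 Sep 2019: 1208 days.
Phone Allowance — service 1208 days ≥ 6 weeks (≈42 days) ✓; dept HR ✗ → not eligible.
Dental Plan — status full-time ✓; service 1208 days ≥ 3 months (≈90 days) ✓; grade IC5 ≥ IC5 ✓; 36 hrs/wk ≥ 32 ✓; not eligible for Phone Allowance ✗ → not eligible.
Equipment Allowance — service 1208 days ≥ 60 days ✓; age 35 ≥ 21 ✓; grade IC5 ≥ IC5 ✓; dept HR ✗ → not eligible.
Spot Bonus Program — status full-time ✓ (not excluded); service 1208 days ≥ 6 months (≈180 days) ✓; dept HR ✗ → not eligible.
Paid Family Leave — status full-time ✓; service 1208 days ≥ 45 days ✓; age 35 ≥ 18 ✓ → eligible.
Stock Purchase Plan — status full-time ✓; service 1208 days ≥ 9 months (≈270 days) ✓; age 35 ≥ 25 ✓; eligible for Paid Family Leave ✓ → eligible.
Mental Health Benefit — status full-time ✓ (not excluded); site Hamburg ✗ (not Pune or Osaka) → not eligible.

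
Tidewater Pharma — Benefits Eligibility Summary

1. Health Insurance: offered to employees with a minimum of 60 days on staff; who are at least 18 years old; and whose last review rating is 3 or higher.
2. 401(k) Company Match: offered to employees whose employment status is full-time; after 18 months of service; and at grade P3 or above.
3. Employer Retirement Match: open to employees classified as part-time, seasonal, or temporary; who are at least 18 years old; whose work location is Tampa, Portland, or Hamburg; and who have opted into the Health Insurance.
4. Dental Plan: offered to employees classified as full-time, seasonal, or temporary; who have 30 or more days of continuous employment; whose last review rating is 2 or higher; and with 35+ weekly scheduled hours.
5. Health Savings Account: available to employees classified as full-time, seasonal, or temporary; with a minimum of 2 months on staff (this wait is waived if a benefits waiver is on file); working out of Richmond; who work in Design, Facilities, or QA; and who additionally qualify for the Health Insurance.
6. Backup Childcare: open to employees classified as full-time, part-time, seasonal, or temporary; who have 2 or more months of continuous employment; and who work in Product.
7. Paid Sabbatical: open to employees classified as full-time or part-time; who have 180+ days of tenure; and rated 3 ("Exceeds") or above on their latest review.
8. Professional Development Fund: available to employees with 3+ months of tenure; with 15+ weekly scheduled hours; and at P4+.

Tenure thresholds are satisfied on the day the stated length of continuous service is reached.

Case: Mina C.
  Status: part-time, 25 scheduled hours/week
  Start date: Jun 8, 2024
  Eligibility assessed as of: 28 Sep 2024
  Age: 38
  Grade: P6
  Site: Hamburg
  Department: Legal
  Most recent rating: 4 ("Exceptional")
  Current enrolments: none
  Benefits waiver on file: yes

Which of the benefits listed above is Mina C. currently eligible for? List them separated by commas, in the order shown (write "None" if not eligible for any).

Health Insurance, Professional Development Fund

Service from Jun 8, 2024 to 28 Sep 2024: 112 days.
Health Insurance — service 112 days ≥ 60 days ✓; age 38 ≥ 18 ✓; rating 4 ≥ 3 ✓ → eligible.
401(k) Company Match — status part-time ✗ (requires full-time) → not eligible.
Employer Retirement Match — status part-time ✓; age 38 ≥ 18 ✓; site Hamburg ✓; not enrolled in Health Insurance ✗ → not eligible.
Dental Plan — status part-time ✗ (requires full-time, seasonal, or temporary) → not eligible.
Health Savings Account — status part-time ✗ (requires full-time, seasonal, or temporary) → not eligible.
Backup Childcare — status part-time ✓; service 112 days ≥ 2 months (≈60 days) ✓; dept Legal ✗ → not eligible.
Paid Sabbatical — status part-time ✓; service 112 days < 180 days ✗ → not eligible.
Professional Development Fund — service 112 days ≥ 3 months (≈90 days) ✓; 25 hrs/wk ≥ 15 ✓; grade P6 ≥ P4 ✓ → eligible.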